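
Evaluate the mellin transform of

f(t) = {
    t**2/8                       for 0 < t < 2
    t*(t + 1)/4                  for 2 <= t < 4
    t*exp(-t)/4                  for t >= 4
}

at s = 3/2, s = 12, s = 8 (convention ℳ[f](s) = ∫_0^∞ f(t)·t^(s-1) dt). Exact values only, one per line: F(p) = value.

F(3/2) = -24*sqrt(2)/35 + 3*sqrt(pi)*erfc(2)/16 + 11*exp(-4)/4 + 432/35
F(12) = 79088640/13 + 6536360704*exp(-4)
F(8) = 538592*exp(-4) + 1506112/45

back out the shared t-power: t**3/8 on [0, 2); t**2*(t + 1)/4 on [2, 4); t**2*exp(-t)/4 on [4, ∞)
reversing the common scale on t: t**3 on [0, 1); t**2*(2*t + 1) on [1, 2); t**2*exp(-2*t) on [2, ∞)
invert the shared t-power to get t on [0, 1); 2*t + 1 on [1, 2); exp(-2*t) on [2, ∞)
the 3 pieces separated at 2, 4 each add one integral
segment 0 to 2 holds t**2/8; add its integral
segment 2 to 4 holds t*(t + 1)/4; add its integral
on [4, ∞) integrate f = t*exp(-t)/4 against the kernel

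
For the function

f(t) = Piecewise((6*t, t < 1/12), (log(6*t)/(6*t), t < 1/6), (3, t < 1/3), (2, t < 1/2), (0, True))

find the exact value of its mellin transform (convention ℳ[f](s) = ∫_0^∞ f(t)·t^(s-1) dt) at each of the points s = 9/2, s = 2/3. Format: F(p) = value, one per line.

reversing the common scale on t: 3*t on [0, 1/6); log(3*t)/(3*t) on [1/6, 1/3); 3 on [1/3, 2/3); …
back out the common scale on t: t on [0, 1/2); log(t)/t on [1/2, 1); 3 on [1, 2); …
linearity at 1/12, 1/6, 1/3 turns ℳ[f](s) into 4 summed integrals
piece [0, 1/12): integrate 6*t against the kernel
on [1/12, 1/6): add ∫ log(6*t)/(6*t)·t^(s-1) dt
the [1/6, 1/3) slice contributes ∫ 3·t^(s-1) dt
segment 1/3 to 1/2 holds 2; add its integral

F(9/2) = sqrt(3)*(-58080*sqrt(2) + 2772*log(2) + 553169 + 2794176*sqrt(6))/603542016
F(2/3) = 12**(1/3)*(-45*2**(2/3) - 20*log(2) + 10*2**(1/3) + 10*6**(2/3) + 61)/40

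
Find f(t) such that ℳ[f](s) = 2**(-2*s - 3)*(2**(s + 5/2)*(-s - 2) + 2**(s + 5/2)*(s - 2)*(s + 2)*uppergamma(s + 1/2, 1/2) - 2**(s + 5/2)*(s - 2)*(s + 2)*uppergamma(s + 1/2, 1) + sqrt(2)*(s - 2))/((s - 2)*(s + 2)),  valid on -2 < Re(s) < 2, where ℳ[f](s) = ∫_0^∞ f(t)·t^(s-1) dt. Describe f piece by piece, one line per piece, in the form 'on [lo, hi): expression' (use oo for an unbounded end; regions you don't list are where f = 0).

remove the shared t-power first: 2*sqrt(2)*t**(3/2) on [0, 1/4); exp(-2*t) on [1/4, 1/2); sqrt(2)/(8*t**(5/2)) on [1/2, ∞)
invert the common scale on t to get t**(3/2) on [0, 1/2); exp(-t) on [1/2, 1); t**(-5/2) on [1, ∞)
split f at 1/4, 1/2: ℳ[f](s) collects 3 kernel integrals
the [0, 1/4) slice contributes ∫ 2*sqrt(2)*t**2·t^(s-1) dt
segment 1/4 to 1/2 holds sqrt(t)*exp(-2*t); add its integral
segment 1/2 to ∞ holds sqrt(2)/(8*t**2); add its integral

on [0, 1/4): 2*sqrt(2)*t**2
on [1/4, 1/2): sqrt(t)*exp(-2*t)
on [1/2, oo): sqrt(2)/(8*t**2)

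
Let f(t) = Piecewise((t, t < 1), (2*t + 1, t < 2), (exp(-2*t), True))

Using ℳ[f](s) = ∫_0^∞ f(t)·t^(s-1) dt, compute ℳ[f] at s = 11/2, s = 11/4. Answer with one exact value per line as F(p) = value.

cuts at 1, 2: linearity sums the 3 kernel integrals
the [0, 1) slice contributes ∫ t·t^(s-1) dt
∫ over [1, 2) of (2*t + 1)·t^(s-1) joins the sum
on [2, ∞) integrate f = exp(-2*t) against the kernel

F(11/2) = (sqrt(2)*(135135*sqrt(pi)*exp(4)*erfc(2) + 9266972)/292864 + (-98304 + 7471104*sqrt(2))*exp(4)/292864)*exp(-4)
F(11/4) = -104/165 + 2**(1/4)*uppergamma(11/4, 4)/8 + 944*2**(3/4)/165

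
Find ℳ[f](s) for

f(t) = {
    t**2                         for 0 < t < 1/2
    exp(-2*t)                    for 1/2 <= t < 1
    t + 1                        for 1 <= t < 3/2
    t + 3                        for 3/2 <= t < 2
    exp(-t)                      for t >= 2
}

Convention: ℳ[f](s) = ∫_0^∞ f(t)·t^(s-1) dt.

f breaks at 1/2, 1, 3/2, 2 into 5 integrals to sum
on [0, 1/2) integrate f = t**2 against the kernel
over [1/2, 1), the kernel integral of exp(-2*t) enters the sum
for t in [1, 3/2): the term is ∫ (t + 1)·t^(s-1)
the [3/2, 2) slice contributes ∫ (t + 3)·t^(s-1) dt
on [2, ∞): add ∫ exp(-t)·t^(s-1) dt

(20*2**(2*s)*s*(s + 2) + 12*2**(2*s)*(s + 2) + 4*2**s*s*(s + 1)*(s + 2)*uppergamma(s, 2) - 8*2**s*s*(s + 2) - 4*2**s*(s + 2) - 8*3**s*s*(s + 2) - 8*3**s*(s + 2) + 4*s*(s + 1)*(s + 2)*uppergamma(s, 1) - 4*s*(s + 1)*(s + 2)*uppergamma(s, 2) + s*(s + 1))/(4*2**s*s*(s + 1)*(s + 2))
  Re(s) > -2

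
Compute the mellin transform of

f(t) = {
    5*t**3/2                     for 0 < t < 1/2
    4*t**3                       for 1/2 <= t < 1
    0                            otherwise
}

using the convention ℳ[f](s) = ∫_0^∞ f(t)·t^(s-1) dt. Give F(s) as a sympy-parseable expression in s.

linearity at 1/2 turns ℳ[f](s) into 2 summed integrals
segment 0 to 1/2 holds 5*t**3/2; add its integral
the [1/2, 1) slice contributes ∫ 4*t**3·t^(s-1) dt

(64 - 3/2**s)/(16*(s + 3))
  Re(s) > -3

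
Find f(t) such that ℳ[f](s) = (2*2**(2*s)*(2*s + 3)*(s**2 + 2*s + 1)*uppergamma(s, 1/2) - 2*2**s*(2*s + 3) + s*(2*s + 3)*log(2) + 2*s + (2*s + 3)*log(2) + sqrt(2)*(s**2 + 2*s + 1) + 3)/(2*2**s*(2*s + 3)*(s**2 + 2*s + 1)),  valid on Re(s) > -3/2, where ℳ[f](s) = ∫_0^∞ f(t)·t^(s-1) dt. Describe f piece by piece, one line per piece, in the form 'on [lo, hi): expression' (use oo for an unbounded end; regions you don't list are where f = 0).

on [0, 1/2): t**(3/2)
on [1/2, 1): t*log(t)
on [1, oo): exp(-t/2)

slice at 1/2, 1, transform all 3 pieces, and sum them
on [0, 1/2) integrate f = t**(3/2) against the kernel
piece [1/2, 1): integrate t*log(t) against the kernel
between 1 and ∞ the integrand is exp(-t/2)·t^(s-1)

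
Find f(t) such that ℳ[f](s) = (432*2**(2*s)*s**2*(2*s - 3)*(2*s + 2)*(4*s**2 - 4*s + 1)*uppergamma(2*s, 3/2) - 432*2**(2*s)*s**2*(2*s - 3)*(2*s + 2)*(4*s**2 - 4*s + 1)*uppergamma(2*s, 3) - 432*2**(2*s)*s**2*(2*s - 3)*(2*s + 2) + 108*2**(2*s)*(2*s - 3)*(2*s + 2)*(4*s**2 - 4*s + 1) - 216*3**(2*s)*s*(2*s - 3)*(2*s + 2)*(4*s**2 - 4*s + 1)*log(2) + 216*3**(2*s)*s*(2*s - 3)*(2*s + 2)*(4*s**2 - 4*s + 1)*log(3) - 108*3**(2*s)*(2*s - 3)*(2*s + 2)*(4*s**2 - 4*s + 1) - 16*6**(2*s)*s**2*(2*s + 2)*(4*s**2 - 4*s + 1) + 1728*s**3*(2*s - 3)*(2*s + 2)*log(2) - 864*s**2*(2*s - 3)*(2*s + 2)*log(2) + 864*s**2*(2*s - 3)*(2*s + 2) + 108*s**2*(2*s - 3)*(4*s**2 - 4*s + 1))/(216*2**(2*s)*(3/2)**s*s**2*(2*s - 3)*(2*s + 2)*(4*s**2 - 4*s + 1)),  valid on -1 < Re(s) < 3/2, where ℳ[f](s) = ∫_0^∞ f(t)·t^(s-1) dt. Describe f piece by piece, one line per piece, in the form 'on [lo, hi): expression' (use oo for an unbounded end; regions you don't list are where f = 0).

on [0, 1/6): 3*t/2
on [1/6, 2/3): sqrt(6)*log(sqrt(6)*sqrt(t)/2)/(3*sqrt(t))
on [2/3, 3/2): log(sqrt(6)*sqrt(t)/2)
on [3/2, 6): exp(-sqrt(6)*sqrt(t)/2)
on [6, oo): 2*sqrt(6)/(9*t**(3/2))

remove the common scale on t first: t on [0, 1/4); log(sqrt(t))/sqrt(t) on [1/4, 1); log(sqrt(t)) on [1, 9/4); …
peel off the power substitution: t**2 on [0, 1/2); log(t)/t on [1/2, 1); log(t) on [1, 3/2); …
linearity at 1/6, 2/3, 3/2, 6 turns ℳ[f](s) into 5 summed integrals
[0, 1/6) adds the kernel integral of 3*t/2
for t in [1/6, 2/3): the term is ∫ sqrt(6)*log(sqrt(6)*sqrt(t)/2)/(3*sqrt(t))·t^(s-1)
∫ over [2/3, 3/2) of log(sqrt(6)*sqrt(t)/2)·t^(s-1) joins the sum
segment 3/2 to 6 holds exp(-sqrt(6)*sqrt(t)/2); add its integral
on [6, ∞) integrate f = 2*sqrt(6)/(9*t**(3/2)) against the kernel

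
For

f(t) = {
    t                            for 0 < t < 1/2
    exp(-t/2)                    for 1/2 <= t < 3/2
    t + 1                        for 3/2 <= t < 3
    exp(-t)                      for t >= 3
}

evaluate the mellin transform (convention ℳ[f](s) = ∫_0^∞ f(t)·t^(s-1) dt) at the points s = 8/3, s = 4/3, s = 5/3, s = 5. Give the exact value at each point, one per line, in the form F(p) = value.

F(8/3) = 2**(1/3)*(-2816*2**(1/3)*uppergamma(8/3, 3/4) - 621*3**(2/3) + 12 + 352*2**(2/3)*uppergamma(8/3, 3) + 2816*2**(1/3)*uppergamma(8/3, 1/4) + 3780*6**(2/3))/704
F(4/3) = 2**(2/3)*(-117*3**(1/3) - 112*2**(2/3)*uppergamma(4/3, 3/4) + 56*2**(1/3)*uppergamma(4/3, 3) + 6 + 112*2**(2/3)*uppergamma(4/3, 1/4) + 342*6**(1/3))/112
F(5/3) = 2**(1/3)*(-279*3**(2/3) - 640*2**(1/3)*uppergamma(5/3, 3/4) + 15 + 160*2**(2/3)*uppergamma(5/3, 3) + 640*2**(1/3)*uppergamma(5/3, 1/4) + 828*6**(2/3))/320
F(5) = -12993*exp(-3/4)/8 + 393*exp(-3) + 80009/480 + 7889*exp(-1/4)/8

breakpoints 1/2, 3/2, 3: one integral from each of the 4 segments
for t in [0, 1/2): the term is ∫ t·t^(s-1)
segment [1/2, 3/2) carries exp(-t/2); integrate it
piece [3/2, 3): integrate (t + 1) against the kernel
∫ exp(-t)·t^(s-1) over [3, ∞)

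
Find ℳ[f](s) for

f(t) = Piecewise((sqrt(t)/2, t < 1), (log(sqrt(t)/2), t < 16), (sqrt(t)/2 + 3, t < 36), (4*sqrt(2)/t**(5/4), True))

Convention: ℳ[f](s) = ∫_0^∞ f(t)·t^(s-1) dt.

back out the power substitution: t/2 on [0, 1); log(t/2) on [1, 4); t/2 + 3 on [4, 6); …
back out the common scale on t: t on [0, 1/2); log(t) on [1/2, 2); t + 3 on [2, 3); …
integrate the 4 segments split at 1, 16, 36, then add the results
for t in [0, 1): the term is ∫ sqrt(t)/2·t^(s-1)
[1, 16) adds the kernel integral of log(sqrt(t)/2)
∫ (sqrt(t)/2 + 3)·t^(s-1) over [16, 36)
on [36, ∞) integrate f = 4*sqrt(2)/t**(5/4) against the kernel

(-1080*2**(4*s)*s**2*(4*s - 5) + 108*2**(4*s)*s*(2*s + 1)*(4*s - 5)*log(2) - 324*2**(4*s)*s*(4*s - 5) - 54*2**(4*s)*(2*s + 1)*(4*s - 5) - 16*sqrt(3)*6**(2*s)*s**2*(2*s + 1) + 1296*6**(2*s)*s**2*(4*s - 5) + 324*6**(2*s)*s*(4*s - 5) + 108*s**2*(4*s - 5) + 108*s*(2*s + 1)*(4*s - 5)*log(2) + (4*s - 5)*(108*s + 54))/(108*s**2*(2*s + 1)*(4*s - 5))
  -1/2 < Re(s) < 5/4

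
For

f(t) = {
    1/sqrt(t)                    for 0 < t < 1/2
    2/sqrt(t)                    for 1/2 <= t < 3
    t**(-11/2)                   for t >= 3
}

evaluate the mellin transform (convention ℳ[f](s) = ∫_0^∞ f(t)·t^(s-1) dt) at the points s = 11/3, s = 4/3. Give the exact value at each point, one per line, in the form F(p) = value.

invert the shared t-power to get sqrt(t) on [0, 1/2); 2*sqrt(t) on [1/2, 3); t**(-9/2) on [3, ∞)
reversing the shared t-power: 1 on [0, 1/2); 2 on [1/2, 3); t**(-5) on [3, ∞)
back out the shared t-power: t on [0, 1/2); 2*t on [1/2, 3); t**(-4) on [3, ∞)
the 3 pieces separated at 1/2, 3 each add one integral
on [0, 1/2) integrate f = 1/sqrt(t) against the kernel
between 1/2 and 3 the integrand is 2/sqrt(t)·t^(s-1)
on [3, ∞) integrate f = t**(-11/2) against the kernel

F(11/3) = 2**(5/6)*(-99 + 42920*6**(1/6))/5016
F(4/3) = 2**(1/6)*(-1215 + 2431*6**(5/6))/2025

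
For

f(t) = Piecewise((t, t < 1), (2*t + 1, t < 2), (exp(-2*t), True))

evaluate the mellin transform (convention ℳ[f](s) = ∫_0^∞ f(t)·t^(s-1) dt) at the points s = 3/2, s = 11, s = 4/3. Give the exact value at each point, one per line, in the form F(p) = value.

along the cuts 1, 2, ℳ[f](s) splits into 3 integrals
piece [0, 1): integrate t against the kernel
segment [1, 2) carries (2*t + 1); integrate it
piece [2, ∞): integrate exp(-2*t) against the kernel

F(3/2) = -16/15 + sqrt(2)*sqrt(pi)*erfc(2)/8 + sqrt(2)*exp(-4)/2 + 68*sqrt(2)/15
F(11) = 114665/132 + 771731*exp(-4)/8
F(4/3) = -33/28 + 2**(2/3)*uppergamma(4/3, 4)/4 + 69*2**(1/3)/14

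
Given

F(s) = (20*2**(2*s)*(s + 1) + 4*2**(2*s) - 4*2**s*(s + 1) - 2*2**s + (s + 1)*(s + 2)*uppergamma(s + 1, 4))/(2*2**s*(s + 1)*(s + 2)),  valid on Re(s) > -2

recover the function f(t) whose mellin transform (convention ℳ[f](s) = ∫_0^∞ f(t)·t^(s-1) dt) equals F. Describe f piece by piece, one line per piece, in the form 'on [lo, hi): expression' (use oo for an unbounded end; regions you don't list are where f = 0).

back out the shared t-power: t on [0, 1); 2*t + 1 on [1, 2); exp(-2*t) on [2, ∞)
cuts at 1, 2: linearity sums the 3 kernel integrals
∫ over [0, 1) of t**2·t^(s-1) joins the sum
∫ t*(2*t + 1)·t^(s-1) over [1, 2)
segment [2, ∞) carries t*exp(-2*t); integrate it

on [0, 1): t**2
on [1, 2): t*(2*t + 1)
on [2, oo): t*exp(-2*t)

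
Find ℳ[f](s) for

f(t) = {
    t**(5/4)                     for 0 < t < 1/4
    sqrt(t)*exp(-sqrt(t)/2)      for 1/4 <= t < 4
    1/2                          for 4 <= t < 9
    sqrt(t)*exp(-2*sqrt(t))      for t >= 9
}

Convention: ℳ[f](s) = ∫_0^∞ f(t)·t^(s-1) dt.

back out the power substitution: t**(5/2) on [0, 1/2); t*exp(-t/2) on [1/2, 2); 1/2 on [2, 3); …
remove the shared t-power first: t**(3/2) on [0, 1/2); exp(-t/2) on [1/2, 2); 1/(2*t) on [2, 3); …
split f at 1/4, 4, 9: ℳ[f](s) collects 4 kernel integrals
piece [0, 1/4): integrate t**(5/4) against the kernel
on [1/4, 4) integrate f = sqrt(t)*exp(-sqrt(t)/2) against the kernel
segment [4, 9) carries 1/2; integrate it
for t in [9, ∞): the term is ∫ sqrt(t)*exp(-2*sqrt(t))·t^(s-1)

(1296**s*(4*s + 5)/2 + 36**s*s*(4*s + 5)*uppergamma(2*s + 1, 6) + sqrt(2)*36**s*s/2 + 4*576**s*s*(4*s + 5)*uppergamma(2*s + 1, 1/4) - 4*576**s*s*(4*s + 5)*uppergamma(2*s + 1, 1) - 576**s*(4*s + 5)/2)/(144**s*s*(4*s + 5))
  Re(s) > -5/4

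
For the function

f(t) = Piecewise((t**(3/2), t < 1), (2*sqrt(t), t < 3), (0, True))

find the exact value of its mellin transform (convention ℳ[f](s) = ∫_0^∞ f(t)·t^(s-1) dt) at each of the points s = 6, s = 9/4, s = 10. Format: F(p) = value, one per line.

F(6) = -34/195 + 2916*sqrt(3)/13
F(9/4) = -76/165 + 72*3**(3/4)/11
F(10) = -50/483 + 78732*sqrt(3)/7

treat the 2 regions marked off by 1 separately and sum
∫ t**(3/2)·t^(s-1) over [0, 1)
for t in [1, 3): the term is ∫ 2*sqrt(t)·t^(s-1)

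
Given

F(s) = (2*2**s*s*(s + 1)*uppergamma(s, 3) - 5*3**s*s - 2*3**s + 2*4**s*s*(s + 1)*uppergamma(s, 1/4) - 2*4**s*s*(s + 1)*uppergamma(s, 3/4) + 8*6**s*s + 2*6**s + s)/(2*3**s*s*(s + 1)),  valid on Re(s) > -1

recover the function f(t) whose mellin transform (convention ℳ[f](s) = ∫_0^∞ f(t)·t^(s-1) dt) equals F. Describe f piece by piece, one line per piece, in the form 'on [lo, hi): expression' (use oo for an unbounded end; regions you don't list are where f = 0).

on [0, 1/3): 3*t/2
on [1/3, 1): exp(-3*t/4)
on [1, 2): 3*t/2 + 1
on [2, oo): exp(-3*t/2)

remove the common scale on t first: t on [0, 1/2); exp(-t/2) on [1/2, 3/2); t + 1 on [3/2, 3); …
cuts at 1/3, 1, 2: linearity sums the 4 kernel integrals
piece [0, 1/3): integrate 3*t/2 against the kernel
on [1/3, 1): add ∫ exp(-3*t/4)·t^(s-1) dt
segment 1 to 2 holds (3*t/2 + 1); add its integral
between 2 and ∞ the integrand is exp(-3*t/2)·t^(s-1)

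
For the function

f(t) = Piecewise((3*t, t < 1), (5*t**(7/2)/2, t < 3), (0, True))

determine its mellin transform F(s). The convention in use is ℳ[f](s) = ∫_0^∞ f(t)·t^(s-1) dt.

(5*3**(s + 7/2)*(s + 1) + s + 16)/((s + 1)*(2*s + 7))
  Re(s) > -1

breakpoints 1: one integral from each of the 2 segments
on [0, 1) integrate f = 3*t against the kernel
on [1, 3): add ∫ 5*t**(7/2)/2·t^(s-1) dt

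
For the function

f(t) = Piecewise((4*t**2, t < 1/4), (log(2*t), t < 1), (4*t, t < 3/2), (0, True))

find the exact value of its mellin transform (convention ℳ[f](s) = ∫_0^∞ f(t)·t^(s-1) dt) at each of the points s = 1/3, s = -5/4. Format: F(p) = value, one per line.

F(1/3) = -12 + log(2**(3*2**(1/3)/2 + 3)) + 9*12**(1/3)/4 + 255*2**(1/3)/56
F(-5/4) = -16*2**(1/4)*3**(3/4)/3 - 16*sqrt(2)*log(2)/5 - 4*log(2)/5 + 292*sqrt(2)/75 + 384/25

back out the common scale on t: t**2 on [0, 1/2); log(t) on [1/2, 2); 2*t on [2, 3)
slice at 1/4, 1, transform all 3 pieces, and sum them
the [0, 1/4) slice contributes ∫ 4*t**2·t^(s-1) dt
[1/4, 1) adds the kernel integral of log(2*t)
∫ over [1, 3/2) of 4*t·t^(s-1) joins the sum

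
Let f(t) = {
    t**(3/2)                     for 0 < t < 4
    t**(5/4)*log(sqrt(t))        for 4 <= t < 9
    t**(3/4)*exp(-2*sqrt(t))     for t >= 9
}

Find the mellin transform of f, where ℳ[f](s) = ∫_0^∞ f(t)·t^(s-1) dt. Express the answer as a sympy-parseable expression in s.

2*6**(-2*s - 3/2)*(-2*12**(2*s + 3/2)*(2*s + 3/2)*(4*s + 6)*log(2) - 2*12**(2*s + 3/2)*(4*s + 6)*log(2) + 2*12**(2*s + 3/2)*(4*s + 6) + 4*12**(2*s + 3/2)*sqrt(2)*(4*s + (2*s + 3/2)**2 + 4) + 3*18**(2*s + 3/2)*(2*s + 3/2)*(4*s + 6)*log(3) - 3*18**(2*s + 3/2)*(4*s + 6) + 3*18**(2*s + 3/2)*(4*s + 6)*log(3) + 3**(2*s + 3/2)*(4*s + 6)*(4*s + (2*s + 3/2)**2 + 4)*uppergamma(2*s + 3/2, 6))/((4*s + 6)*(4*s + (2*s + 3/2)**2 + 4))
  Re(s) > -3/2

strip the power substitution: t**3 on [0, 2); t**(5/2)*log(t) on [2, 3); t**(3/2)*exp(-2*t) on [3, ∞)
reversing the shared t-power: t**2 on [0, 2); t**(3/2)*log(t) on [2, 3); sqrt(t)*exp(-2*t) on [3, ∞)
remove the shared t-power first: t**(3/2) on [0, 2); t*log(t) on [2, 3); exp(-2*t) on [3, ∞)
slice at 4, 9, transform all 3 pieces, and sum them
over [0, 4), the kernel integral of t**(3/2) enters the sum
for t in [4, 9): the term is ∫ t**(5/4)*log(sqrt(t))·t^(s-1)
on [9, ∞): add ∫ t**(3/4)*exp(-2*sqrt(t))·t^(s-1) dt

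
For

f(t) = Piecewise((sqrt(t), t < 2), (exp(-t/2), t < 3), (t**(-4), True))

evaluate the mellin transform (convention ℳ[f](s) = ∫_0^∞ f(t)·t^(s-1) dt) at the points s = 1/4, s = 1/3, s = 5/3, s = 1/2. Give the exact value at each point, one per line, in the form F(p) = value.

summing 3 kernel integrals split by 2, 3 yields ℳ[f](s)
the [0, 2) slice contributes ∫ sqrt(t)·t^(s-1) dt
segment 2 to 3 holds exp(-t/2); add its integral
segment [3, ∞) carries t**(-4); integrate it

F(1/4) = -2**(1/4)*uppergamma(1/4, 3/2) + 4*3**(1/4)/1215 + 2**(1/4)*uppergamma(1/4, 1) + 4*2**(3/4)/3
F(1/3) = -2**(1/3)*uppergamma(1/3, 3/2) + 3**(1/3)/297 + 2**(1/3)*uppergamma(1/3, 1) + 6*2**(5/6)/5
F(5/3) = -2*2**(2/3)*uppergamma(5/3, 3/2) + 3**(2/3)/63 + 2*2**(2/3)*uppergamma(5/3, 1) + 24*2**(1/6)/13
F(1/2) = -sqrt(2)*sqrt(pi)*erfc(sqrt(6)/2) + 2*sqrt(3)/567 + sqrt(2)*sqrt(pi)*erfc(1) + 2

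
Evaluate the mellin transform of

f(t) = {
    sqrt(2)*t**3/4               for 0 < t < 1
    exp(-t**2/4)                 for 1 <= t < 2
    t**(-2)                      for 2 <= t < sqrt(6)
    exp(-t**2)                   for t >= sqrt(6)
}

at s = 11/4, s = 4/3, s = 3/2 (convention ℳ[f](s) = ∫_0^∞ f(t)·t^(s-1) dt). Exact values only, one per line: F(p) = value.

undo the power substitution: sqrt(2)*t**(3/2)/4 on [0, 1); exp(-t/4) on [1, 4); 1/t on [4, 6); …
strip the common scale on t: t**(3/2) on [0, 1/2); exp(-t/2) on [1/2, 2); 1/(2*t) on [2, 3); …
cuts at 1, 2, sqrt(6): linearity sums the 4 kernel integrals
segment [0, 1) carries sqrt(2)*t**3/4; integrate it
for t in [1, 2): the term is ∫ exp(-t**2/4)·t^(s-1)
for t in [2, sqrt(6)): the term is ∫ t**(-2)·t^(s-1)
for t in [sqrt(6), ∞): the term is ∫ exp(-t**2)·t^(s-1)

F(11/4) = -4*2**(3/4)/3 - 2*2**(3/4)*uppergamma(11/8, 1) + uppergamma(11/8, 6)/2 + sqrt(2)/23 + 4*6**(3/8)/3 + 2*2**(3/4)*uppergamma(11/8, 1/4)
F(4/3) = -6**(2/3)/4 - 2**(1/3)*uppergamma(2/3, 1) + uppergamma(2/3, 6)/2 + 3*sqrt(2)/52 + 3*2**(1/3)/4 + 2**(1/3)*uppergamma(2/3, 1/4)
F(3/2) = -6**(3/4)/3 - sqrt(2)*uppergamma(3/4, 1) + uppergamma(3/4, 6)/2 + sqrt(2)*uppergamma(3/4, 1/4) + 19*sqrt(2)/18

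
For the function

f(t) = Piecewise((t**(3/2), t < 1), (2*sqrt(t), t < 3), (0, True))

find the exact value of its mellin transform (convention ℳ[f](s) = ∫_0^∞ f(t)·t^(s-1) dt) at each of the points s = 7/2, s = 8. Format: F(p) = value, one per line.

decompose at 1; ℳ[f](s) sums the 2 pieces' integrals
[0, 1) adds the kernel integral of t**(3/2)
on [1, 3) integrate f = 2*sqrt(t) against the kernel

F(7/2) = 201/5
F(8) = -42/323 + 26244*sqrt(3)/17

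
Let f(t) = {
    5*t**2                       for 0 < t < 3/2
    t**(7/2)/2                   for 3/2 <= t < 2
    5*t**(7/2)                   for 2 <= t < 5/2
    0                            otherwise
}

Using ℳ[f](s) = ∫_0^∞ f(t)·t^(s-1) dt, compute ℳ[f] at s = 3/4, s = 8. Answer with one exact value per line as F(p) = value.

F(3/4) = 2**(1/4)*(-50688 - 891*sqrt(2)*3**(1/4) + 6120*3**(3/4) + 68750*sqrt(2)*5**(1/4))/2992
F(8) = -18432*sqrt(2)/23 - 177147*sqrt(6)/94208 + 59049/2048 + 244140625*sqrt(10)/47104

integrate the 3 segments split at 3/2, 2, then add the results
segment [0, 3/2) carries 5*t**2; integrate it
segment [3/2, 2) carries t**(7/2)/2; integrate it
on [2, 5/2): add ∫ 5*t**(7/2)·t^(s-1) dt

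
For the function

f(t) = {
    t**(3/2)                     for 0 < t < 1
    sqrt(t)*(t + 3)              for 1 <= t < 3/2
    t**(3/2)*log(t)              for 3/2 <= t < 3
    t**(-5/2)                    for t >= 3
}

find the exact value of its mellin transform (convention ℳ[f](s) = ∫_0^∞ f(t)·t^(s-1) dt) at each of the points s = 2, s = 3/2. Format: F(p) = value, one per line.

F(2) = -226*sqrt(3)/147 - 27*sqrt(6)*log(3)/56 - 6/5 + 27*sqrt(6)*log(2)/56 + 3861*sqrt(6)/1960 + 54*sqrt(3)*log(3)/7
F(3/2) = 17/24 + 9*log(2)/8 + 63*log(3)/8

peel off the shared t-power: t on [0, 1); t + 3 on [1, 3/2); t*log(t) on [3/2, 3); …
breakpoints 1, 3/2, 3: one integral from each of the 4 segments
∫ over [0, 1) of t**(3/2)·t^(s-1) joins the sum
piece [1, 3/2): integrate sqrt(t)*(t + 3) against the kernel
[3/2, 3) adds the kernel integral of t**(3/2)*log(t)
the [3, ∞) slice contributes ∫ t**(-5/2)·t^(s-1) dt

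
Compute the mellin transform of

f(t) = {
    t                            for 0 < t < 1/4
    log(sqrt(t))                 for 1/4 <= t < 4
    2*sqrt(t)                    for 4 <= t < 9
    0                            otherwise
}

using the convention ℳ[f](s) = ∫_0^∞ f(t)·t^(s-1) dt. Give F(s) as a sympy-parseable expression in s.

remove the power substitution first: t**2 on [0, 1/2); log(t) on [1/2, 2); 2*t on [2, 3)
split f at 1/4, 4: ℳ[f](s) collects 3 kernel integrals
on [0, 1/4) integrate f = t against the kernel
for t in [1/4, 4): the term is ∫ log(sqrt(t))·t^(s-1)
the [4, 9) slice contributes ∫ 2*sqrt(t)·t^(s-1) dt

(-32*2**(4*s)*s**2*(s + 1) + 4*2**(4*s)*s*(s + 1)*(2*s + 1)*log(2) - 2*2**(4*s)*(s + 1)*(2*s + 1) + 48*6**(2*s)*s**2*(s + 1) + s**2*(2*s + 1) + 4*s*(s + 1)*(2*s + 1)*log(2) + 2*(s + 1)*(2*s + 1))/(4*2**(2*s)*s**2*(s + 1)*(2*s + 1))
  Re(s) > -1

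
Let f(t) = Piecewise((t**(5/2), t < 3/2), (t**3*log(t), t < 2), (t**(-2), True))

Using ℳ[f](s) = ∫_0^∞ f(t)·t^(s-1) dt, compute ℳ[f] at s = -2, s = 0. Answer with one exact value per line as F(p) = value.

F(-2) = -31/64 + log(8*sqrt(6)/9) + sqrt(6)
F(0) = -9*log(3)/8 - 7/18 + 9*sqrt(6)/20 + 91*log(2)/24

strip the shared t-power: sqrt(t) on [0, 3/2); t*log(t) on [3/2, 2); t**(-4) on [2, ∞)
split f at 3/2, 2: ℳ[f](s) collects 3 kernel integrals
∫ t**(5/2)·t^(s-1) over [0, 3/2)
on [3/2, 2): add ∫ t**3*log(t)·t^(s-1) dt
for t in [2, ∞): the term is ∫ t**(-2)·t^(s-1)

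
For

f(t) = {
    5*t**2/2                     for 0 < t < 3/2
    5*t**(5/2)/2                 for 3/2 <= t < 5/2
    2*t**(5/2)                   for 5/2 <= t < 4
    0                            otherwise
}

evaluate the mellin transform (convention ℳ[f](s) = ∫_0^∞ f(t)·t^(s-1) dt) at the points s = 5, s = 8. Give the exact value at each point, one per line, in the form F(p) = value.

summing 3 kernel integrals split by 3/2, 5/2 yields ℳ[f](s)
segment [0, 3/2) carries 5*t**2/2; integrate it
segment 3/2 to 5/2 holds 5*t**(5/2)/2; add its integral
the [5/2, 4) slice contributes ∫ 2*t**(5/2)·t^(s-1) dt

F(5) = -729*sqrt(6)/256 + 15625*sqrt(10)/768 + 235045049/26880
F(8) = -98415*sqrt(6)/14336 + 9765625*sqrt(10)/43008 + 34360978397/86016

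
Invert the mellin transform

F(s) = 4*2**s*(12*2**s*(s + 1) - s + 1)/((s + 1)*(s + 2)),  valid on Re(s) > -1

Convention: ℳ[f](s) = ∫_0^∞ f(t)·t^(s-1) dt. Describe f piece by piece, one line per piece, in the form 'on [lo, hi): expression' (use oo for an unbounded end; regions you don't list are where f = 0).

split f at 2: ℳ[f](s) collects 2 kernel integrals
on [0, 2) integrate f = 4*t against the kernel
segment [2, 4) carries 3*t**2; integrate it

on [0, 2): 4*t
on [2, 4): 3*t**2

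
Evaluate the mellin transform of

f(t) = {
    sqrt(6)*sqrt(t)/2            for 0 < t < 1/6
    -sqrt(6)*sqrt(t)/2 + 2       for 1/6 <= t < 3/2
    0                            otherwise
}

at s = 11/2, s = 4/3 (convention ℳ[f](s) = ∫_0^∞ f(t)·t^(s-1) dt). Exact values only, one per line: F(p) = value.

peel off the common scale on t: sqrt(2)*sqrt(t)/2 on [0, 1/2); -sqrt(2)*sqrt(t)/2 + 2 on [1/2, 9/2)
invert the common scale on t to get sqrt(t) on [0, 1/4); 2 - sqrt(t) on [1/4, 9/4)
strip the power substitution: t on [0, 1/2); 2 - t on [1/2, 3/2)
decompose at 1/6; ℳ[f](s) sums the 2 pieces' integrals
on [0, 1/6): add ∫ sqrt(6)*sqrt(t)/2·t^(s-1) dt
piece [1/6, 3/2): integrate (-sqrt(6)*sqrt(t)/2 + 2) against the kernel

F(11/2) = 2657179*sqrt(6)/6158592
F(4/3) = 6**(2/3)*(-7 + 45*3**(2/3))/264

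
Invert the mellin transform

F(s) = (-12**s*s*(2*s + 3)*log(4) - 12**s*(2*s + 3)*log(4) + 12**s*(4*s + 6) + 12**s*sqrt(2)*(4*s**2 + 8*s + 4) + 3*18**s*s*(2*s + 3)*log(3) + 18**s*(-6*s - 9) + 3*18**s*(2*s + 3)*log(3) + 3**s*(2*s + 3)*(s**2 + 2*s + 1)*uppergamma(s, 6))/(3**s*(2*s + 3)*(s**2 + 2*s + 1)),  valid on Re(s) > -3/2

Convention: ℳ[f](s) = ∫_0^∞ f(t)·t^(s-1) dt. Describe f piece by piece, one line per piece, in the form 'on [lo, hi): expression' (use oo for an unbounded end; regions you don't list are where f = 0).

on [0, 4): sqrt(2)*t**(3/2)/4
on [4, 6): t*log(t/2)/2
on [6, oo): exp(-t)

strip the common scale on t: t**(3/2) on [0, 2); t*log(t) on [2, 3); exp(-2*t) on [3, ∞)
breakpoints 4, 6: one integral from each of the 3 segments
∫ over [0, 4) of sqrt(2)*t**(3/2)/4·t^(s-1) joins the sum
over [4, 6), the kernel integral of t*log(t/2)/2 enters the sum
segment [6, ∞) carries exp(-t); integrate it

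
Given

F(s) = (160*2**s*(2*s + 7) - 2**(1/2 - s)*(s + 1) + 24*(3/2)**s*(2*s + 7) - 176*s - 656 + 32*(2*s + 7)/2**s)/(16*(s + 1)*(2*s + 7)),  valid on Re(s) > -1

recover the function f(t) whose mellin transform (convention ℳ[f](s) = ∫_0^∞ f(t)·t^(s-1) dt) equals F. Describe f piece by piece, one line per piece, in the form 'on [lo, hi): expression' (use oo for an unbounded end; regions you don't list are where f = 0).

on [0, 1/2): 4*t
on [1/2, 1): t**(7/2)/2
on [1, 3/2): 6*t
on [3/2, 2): 5*t

split f at 1/2, 1, 3/2: ℳ[f](s) collects 4 kernel integrals
piece [0, 1/2): integrate 4*t against the kernel
piece [1/2, 1): integrate t**(7/2)/2 against the kernel
between 1 and 3/2 the integrand is 6*t·t^(s-1)
[3/2, 2) adds the kernel integral of 5*t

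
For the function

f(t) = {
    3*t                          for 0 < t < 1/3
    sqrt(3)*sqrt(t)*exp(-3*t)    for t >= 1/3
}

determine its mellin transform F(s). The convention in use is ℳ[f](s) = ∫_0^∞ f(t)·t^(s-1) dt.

((s + 1)*uppergamma(s + 1/2, 1) + 1)/(3**s*(s + 1))
  Re(s) > -1

undo the common scale on t: t on [0, 1); sqrt(t)*exp(-t) on [1, ∞)
reversing the shared t-power: sqrt(t) on [0, 1); exp(-t) on [1, ∞)
the 2 pieces separated at 1/3 each add one integral
on [0, 1/3): add ∫ 3*t·t^(s-1) dt
∫ over [1/3, ∞) of sqrt(3)*sqrt(t)*exp(-3*t)·t^(s-1) joins the sum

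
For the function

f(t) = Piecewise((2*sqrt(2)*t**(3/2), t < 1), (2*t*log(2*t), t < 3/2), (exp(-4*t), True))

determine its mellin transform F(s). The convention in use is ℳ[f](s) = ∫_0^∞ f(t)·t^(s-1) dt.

(-12**s*s*(2*s + 3)*log(4) - 12**s*(2*s + 3)*log(4) + 12**s*(4*s + 6) + 12**s*sqrt(2)*(4*s**2 + 8*s + 4) + 3*18**s*s*(2*s + 3)*log(3) + 18**s*(-6*s - 9) + 3*18**s*(2*s + 3)*log(3) + 3**s*(2*s + 3)*(s**2 + 2*s + 1)*uppergamma(s, 6))/(12**s*(2*s + 3)*(s**2 + 2*s + 1))
  Re(s) > -3/2

back out the common scale on t: t**(3/2) on [0, 2); t*log(t) on [2, 3); exp(-2*t) on [3, ∞)
along the cuts 1, 3/2, ℳ[f](s) splits into 3 integrals
segment [0, 1) carries 2*sqrt(2)*t**(3/2); integrate it
[1, 3/2) adds the kernel integral of 2*t*log(2*t)
the [3/2, ∞) slice contributes ∫ exp(-4*t)·t^(s-1) dt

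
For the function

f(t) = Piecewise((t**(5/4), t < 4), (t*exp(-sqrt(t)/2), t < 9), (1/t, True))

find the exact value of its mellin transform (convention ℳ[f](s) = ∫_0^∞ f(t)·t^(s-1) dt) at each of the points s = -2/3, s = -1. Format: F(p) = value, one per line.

undo the shared t-power: t**(1/4) on [0, 4); exp(-sqrt(t)/2) on [4, 9); t**(-2) on [9, ∞)
the power substitution comes off first: sqrt(t) on [0, 2); exp(-t/2) on [2, 3); t**(-4) on [3, ∞)
summing 3 kernel integrals split by 4, 9 yields ℳ[f](s)
[0, 4) adds the kernel integral of t**(5/4)
segment [4, 9) carries t*exp(-sqrt(t)/2); integrate it
between 9 and ∞ the integrand is 1/t·t^(s-1)

F(-2/3) = -2*2**(2/3)*uppergamma(2/3, 3/2) + 3**(2/3)/135 + 2*2**(2/3)*uppergamma(2/3, 1) + 24*2**(1/6)/7
F(-1) = 2*Ei(-3/2) + 1/162 - 2*Ei(-1) + 4*sqrt(2)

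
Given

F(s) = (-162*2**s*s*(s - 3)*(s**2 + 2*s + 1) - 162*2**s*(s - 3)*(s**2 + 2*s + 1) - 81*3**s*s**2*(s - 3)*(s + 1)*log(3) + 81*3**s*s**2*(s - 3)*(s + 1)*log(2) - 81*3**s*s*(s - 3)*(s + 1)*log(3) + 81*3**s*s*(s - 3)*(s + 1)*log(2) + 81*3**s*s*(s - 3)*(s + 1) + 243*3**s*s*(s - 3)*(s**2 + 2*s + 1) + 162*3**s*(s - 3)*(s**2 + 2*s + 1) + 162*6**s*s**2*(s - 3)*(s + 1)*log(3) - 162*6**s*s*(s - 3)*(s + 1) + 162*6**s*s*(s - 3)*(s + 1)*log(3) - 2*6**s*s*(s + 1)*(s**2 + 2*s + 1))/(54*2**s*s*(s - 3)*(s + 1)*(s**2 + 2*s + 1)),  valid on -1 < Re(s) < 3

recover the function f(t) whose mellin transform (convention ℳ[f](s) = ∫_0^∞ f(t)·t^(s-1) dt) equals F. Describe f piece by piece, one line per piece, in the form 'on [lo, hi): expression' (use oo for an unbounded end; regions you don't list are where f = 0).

on [0, 1): t
on [1, 3/2): t + 3
on [3/2, 3): t*log(t)
on [3, oo): t**(-3)

cuts at 1, 3/2, 3: linearity sums the 4 kernel integrals
for t in [0, 1): the term is ∫ t·t^(s-1)
segment 1 to 3/2 holds (t + 3); add its integral
segment 3/2 to 3 holds t*log(t); add its integral
segment 3 to ∞ holds t**(-3); add its integral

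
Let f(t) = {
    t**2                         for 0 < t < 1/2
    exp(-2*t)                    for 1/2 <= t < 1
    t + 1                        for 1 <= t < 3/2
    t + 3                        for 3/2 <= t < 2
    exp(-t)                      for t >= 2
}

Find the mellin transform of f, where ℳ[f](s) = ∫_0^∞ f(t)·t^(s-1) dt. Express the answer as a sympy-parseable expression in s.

(20*2**(2*s)*s*(s + 2) + 12*2**(2*s)*(s + 2) + 4*2**s*s*(s + 1)*(s + 2)*uppergamma(s, 2) - 8*2**s*s*(s + 2) - 4*2**s*(s + 2) - 8*3**s*s*(s + 2) - 8*3**s*(s + 2) + 4*s*(s + 1)*(s + 2)*uppergamma(s, 1) - 4*s*(s + 1)*(s + 2)*uppergamma(s, 2) + s*(s + 1))/(4*2**s*s*(s + 1)*(s + 2))
  Re(s) > -2

linearity at 1/2, 1, 3/2, 2 turns ℳ[f](s) into 5 summed integrals
the [0, 1/2) slice contributes ∫ t**2·t^(s-1) dt
[1/2, 1) adds the kernel integral of exp(-2*t)
segment 1 to 3/2 holds (t + 1); add its integral
on [3/2, 2): add ∫ (t + 3)·t^(s-1) dt
the [2, ∞) slice contributes ∫ exp(-t)·t^(s-1) dt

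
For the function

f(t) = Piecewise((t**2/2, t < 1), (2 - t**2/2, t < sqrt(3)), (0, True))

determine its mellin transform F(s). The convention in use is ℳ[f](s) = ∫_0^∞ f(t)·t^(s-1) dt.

(3**(s/2)*s/2 + 4*3**(s/2) - s - 4)/(s*(s + 2))
  Re(s) > -2

strip the power substitution: t/2 on [0, 1); 2 - t/2 on [1, 3)
peel off the common scale on t: t on [0, 1/2); 2 - t on [1/2, 3/2)
integrate the 2 segments split at 1, then add the results
[0, 1) adds the kernel integral of t**2/2
on [1, sqrt(3)): add ∫ (2 - t**2/2)·t^(s-1) dt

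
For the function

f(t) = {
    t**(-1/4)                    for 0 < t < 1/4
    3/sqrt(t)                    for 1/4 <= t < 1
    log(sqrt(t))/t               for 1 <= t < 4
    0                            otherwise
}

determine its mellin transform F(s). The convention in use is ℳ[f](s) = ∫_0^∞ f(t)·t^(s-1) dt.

remove the shared t-power first: t**(3/4) on [0, 1/4); 3*sqrt(t) on [1/4, 1); log(sqrt(t)) on [1, 4)
peel off the power substitution: t**(3/2) on [0, 1/2); 3*t on [1/2, 1); log(t) on [1, 2)
split f at 1/4, 1: ℳ[f](s) collects 3 kernel integrals
∫ over [0, 1/4) of t**(-1/4)·t^(s-1) joins the sum
for t in [1/4, 1): the term is ∫ 3/sqrt(t)·t^(s-1)
∫ over [1, 4) of log(sqrt(t))/t·t^(s-1) joins the sum

2**(-2*s - 3)*(16**s*(s - 1)*(2*s - 1)*(4*s - 1)*log(4) - 16**s*(2*s - 1)*(4*s - 1) + 2**(2*s + 2)*(2*s - 1)*(4*s - 1) + 2**(2*s + 4)*(s - 1)**2*(12*s - 3) + (96 - 384*s)*(s - 1)**2 + sqrt(2)*(s - 1)**2*(64*s - 32))/((s - 1)**2*(2*s - 1)*(4*s - 1))
  Re(s) > 1/4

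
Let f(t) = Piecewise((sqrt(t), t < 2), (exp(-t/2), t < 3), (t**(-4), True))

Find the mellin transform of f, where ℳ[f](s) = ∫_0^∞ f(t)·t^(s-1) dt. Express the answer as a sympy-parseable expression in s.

the 3 pieces separated at 2, 3 each add one integral
the [0, 2) slice contributes ∫ sqrt(t)·t^(s-1) dt
the [2, 3) slice contributes ∫ exp(-t/2)·t^(s-1) dt
over [3, ∞), the kernel integral of t**(-4) enters the sum

(2**s*(s - 4)*(2*s + 1)*uppergamma(s, 1) - 2**s*(s - 4)*(2*s + 1)*uppergamma(s, 3/2) + 2*2**(s + 1/2)*(s - 4) - 3**s*(2*s + 1)/81)/((s - 4)*(2*s + 1))
  -1/2 < Re(s) < 4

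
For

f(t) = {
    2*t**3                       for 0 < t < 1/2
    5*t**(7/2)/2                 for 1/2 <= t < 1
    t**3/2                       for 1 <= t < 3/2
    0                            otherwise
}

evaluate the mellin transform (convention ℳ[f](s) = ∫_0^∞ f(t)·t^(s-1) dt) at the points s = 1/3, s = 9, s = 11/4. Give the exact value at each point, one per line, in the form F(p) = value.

treat the 3 regions marked off by 1/2, 1 separately and sum
the [0, 1/2) slice contributes ∫ 2*t**3·t^(s-1) dt
piece [1/2, 1): integrate 5*t**(7/2)/2 against the kernel
piece [1, 3/2): integrate t**3/2 against the kernel

F(1/3) = -15*2**(1/6)/368 + 3*2**(2/3)/80 + 231/460 + 81*2**(2/3)*3**(1/3)/320
F(9) = 911683/163840 - sqrt(2)/40960
F(11/4) = -2**(3/4)/320 + 2**(1/4)/184 + 36/115 + 243*2**(1/4)*3**(3/4)/736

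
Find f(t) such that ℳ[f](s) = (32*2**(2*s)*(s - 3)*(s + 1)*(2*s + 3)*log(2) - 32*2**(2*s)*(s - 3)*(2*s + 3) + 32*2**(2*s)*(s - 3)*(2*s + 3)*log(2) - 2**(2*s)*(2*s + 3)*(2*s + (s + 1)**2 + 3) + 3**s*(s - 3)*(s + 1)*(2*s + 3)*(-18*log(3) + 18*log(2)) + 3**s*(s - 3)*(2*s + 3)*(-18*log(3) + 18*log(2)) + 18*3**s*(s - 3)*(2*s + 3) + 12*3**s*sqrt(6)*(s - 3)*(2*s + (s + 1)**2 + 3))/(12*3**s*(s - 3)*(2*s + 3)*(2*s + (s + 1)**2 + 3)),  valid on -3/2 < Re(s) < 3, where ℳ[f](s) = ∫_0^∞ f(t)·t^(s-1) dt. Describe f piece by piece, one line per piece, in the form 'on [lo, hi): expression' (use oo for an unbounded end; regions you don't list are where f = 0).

the shared t-power comes off first: sqrt(6)*sqrt(t)/2 on [0, 1); 3*t*log(3*t/2)/2 on [1, 4/3); 16/(81*t**4) on [4/3, ∞)
undo the common scale on t: sqrt(t) on [0, 3/2); t*log(t) on [3/2, 2); t**(-4) on [2, ∞)
treat the 3 regions marked off by 1, 4/3 separately and sum
segment [0, 1) carries sqrt(6)*t**(3/2)/2; integrate it
∫ over [1, 4/3) of 3*t**2*log(3*t/2)/2·t^(s-1) joins the sum
piece [4/3, ∞): integrate 16/(81*t**3) against the kernel

on [0, 1): sqrt(6)*t**(3/2)/2
on [1, 4/3): 3*t**2*log(3*t/2)/2
on [4/3, oo): 16/(81*t**3)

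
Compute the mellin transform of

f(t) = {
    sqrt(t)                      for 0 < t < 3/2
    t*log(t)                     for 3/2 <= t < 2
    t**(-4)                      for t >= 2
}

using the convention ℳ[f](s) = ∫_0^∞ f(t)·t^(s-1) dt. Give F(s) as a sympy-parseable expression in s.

split f at 3/2, 2: ℳ[f](s) collects 3 kernel integrals
segment [0, 3/2) carries sqrt(t); integrate it
between 3/2 and 2 the integrand is t*log(t)·t^(s-1)
segment 2 to ∞ holds t**(-4); add its integral

(-32*2**(2*s)*(s - 4)*(2*s + 1) + 3**s*s*(s - 4)*(2*s + 1)*(-24*log(3) + 24*log(2)) + 3**s*(s - 4)*(2*s + 1)*(-24*log(3) + 24*log(2)) + 24*3**s*(s - 4)*(2*s + 1) + 16*3**s*sqrt(6)*(s - 4)*(s**2 + 2*s + 1) + 32*4**s*s*(s - 4)*(2*s + 1)*log(2) + 32*4**s*(s - 4)*(2*s + 1)*log(2) - 4**s*(2*s + 1)*(s**2 + 2*s + 1))/(16*2**s*(s - 4)*(2*s + 1)*(s**2 + 2*s + 1))
  -1/2 < Re(s) < 4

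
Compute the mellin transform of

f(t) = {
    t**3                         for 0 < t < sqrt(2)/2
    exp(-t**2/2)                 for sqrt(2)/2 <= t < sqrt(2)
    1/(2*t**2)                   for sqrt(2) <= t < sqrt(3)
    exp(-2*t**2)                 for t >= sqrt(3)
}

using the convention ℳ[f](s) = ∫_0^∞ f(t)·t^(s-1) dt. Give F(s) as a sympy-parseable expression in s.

(sqrt(3)/6)**s*(-6*2**s*6**(s/2)*(s - 2)*(s + 3)*uppergamma(s/2, 1) + 6*6**(s/2)*(s - 2)*(s + 3)*uppergamma(s/2, 6) + 3*sqrt(2)*6**(s/2)*(s - 2) + 2*6**s*(s + 3) + 6*(2*sqrt(6))**s*(s - 2)*(s + 3)*uppergamma(s/2, 1/4) - 3*(2*sqrt(6))**s*(s + 3))/(12*(s - 2)*(s + 3))
  Re(s) > -3

strip the power substitution: t**(3/2) on [0, 1/2); exp(-t/2) on [1/2, 2); 1/(2*t) on [2, 3); …
f breaks at sqrt(2)/2, sqrt(2), sqrt(3) into 4 integrals to sum
∫ t**3·t^(s-1) over [0, sqrt(2)/2)
over [sqrt(2)/2, sqrt(2)), the kernel integral of exp(-t**2/2) enters the sum
between sqrt(2) and sqrt(3) the integrand is 1/(2*t**2)·t^(s-1)
for t in [sqrt(3), ∞): the term is ∫ exp(-2*t**2)·t^(s-1)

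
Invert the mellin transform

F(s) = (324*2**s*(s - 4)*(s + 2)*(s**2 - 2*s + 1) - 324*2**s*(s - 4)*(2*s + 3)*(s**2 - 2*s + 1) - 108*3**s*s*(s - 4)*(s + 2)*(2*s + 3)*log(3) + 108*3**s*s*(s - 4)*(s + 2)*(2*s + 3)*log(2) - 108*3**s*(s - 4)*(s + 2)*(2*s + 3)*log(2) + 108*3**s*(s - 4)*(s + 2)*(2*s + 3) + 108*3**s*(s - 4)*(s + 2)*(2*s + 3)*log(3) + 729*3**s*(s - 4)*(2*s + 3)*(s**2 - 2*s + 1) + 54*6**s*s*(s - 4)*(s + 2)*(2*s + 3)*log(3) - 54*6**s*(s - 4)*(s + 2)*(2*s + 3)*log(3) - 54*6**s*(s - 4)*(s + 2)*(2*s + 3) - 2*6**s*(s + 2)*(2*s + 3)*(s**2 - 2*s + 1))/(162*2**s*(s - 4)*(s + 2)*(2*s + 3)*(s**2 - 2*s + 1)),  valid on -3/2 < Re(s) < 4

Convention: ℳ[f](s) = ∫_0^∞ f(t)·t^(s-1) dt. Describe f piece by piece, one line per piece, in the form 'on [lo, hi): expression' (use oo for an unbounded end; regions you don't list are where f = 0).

split f at 1, 3/2, 3: ℳ[f](s) collects 4 kernel integrals
segment 0 to 1 holds t**(3/2); add its integral
∫ over [1, 3/2) of 2*t**2·t^(s-1) joins the sum
∫ over [3/2, 3) of log(t)/t·t^(s-1) joins the sum
the [3, ∞) slice contributes ∫ t**(-4)·t^(s-1) dt

on [0, 1): t**(3/2)
on [1, 3/2): 2*t**2
on [3/2, 3): log(t)/t
on [3, oo): t**(-4)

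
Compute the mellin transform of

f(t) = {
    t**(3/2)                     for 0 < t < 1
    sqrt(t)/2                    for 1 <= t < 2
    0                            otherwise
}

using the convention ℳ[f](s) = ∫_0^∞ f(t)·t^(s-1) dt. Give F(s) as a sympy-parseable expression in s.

remove the shared t-power first: t on [0, 1); 1/2 on [1, 2)
decompose at 1; ℳ[f](s) sums the 2 pieces' integrals
piece [0, 1): integrate t**(3/2) against the kernel
∫ over [1, 2) of sqrt(t)/2·t^(s-1) joins the sum

(2**(s + 1/2)*(2*s + 3) + 2*s - 1)/((2*s + 1)*(2*s + 3))
  Re(s) > -3/2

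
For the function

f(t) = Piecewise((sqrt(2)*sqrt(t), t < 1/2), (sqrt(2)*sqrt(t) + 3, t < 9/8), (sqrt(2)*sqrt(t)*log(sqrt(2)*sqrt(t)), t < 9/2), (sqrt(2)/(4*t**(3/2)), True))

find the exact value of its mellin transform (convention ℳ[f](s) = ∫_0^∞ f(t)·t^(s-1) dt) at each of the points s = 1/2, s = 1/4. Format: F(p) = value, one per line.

peel off the common scale on t: sqrt(t) on [0, 1); sqrt(t) + 3 on [1, 9/4); sqrt(t)*log(sqrt(t)) on [9/4, 9); …
reversing the power substitution: t on [0, 1); t + 3 on [1, 3/2); t*log(t) on [3/2, 3); …
the 4 pieces separated at 1/2, 9/8, 9/2 each add one integral
over [0, 1/2), the kernel integral of sqrt(2)*sqrt(t) enters the sum
the [1/2, 9/8) slice contributes ∫ (sqrt(2)*sqrt(t) + 3)·t^(s-1) dt
over [9/8, 9/2), the kernel integral of sqrt(2)*sqrt(t)*log(sqrt(2)*sqrt(t)) enters the sum
∫ sqrt(2)/(4*t**(3/2))·t^(s-1) over [9/2, ∞)

F(1/2) = sqrt(2)*(162*log(2) + 143 + 486*log(3))/144
F(1/4) = 2**(1/4)*(-810*sqrt(2) - 178*sqrt(6) + log(2**(135*sqrt(3))*3**(-135*sqrt(3) + 270*sqrt(6))) + 1035*sqrt(3))/135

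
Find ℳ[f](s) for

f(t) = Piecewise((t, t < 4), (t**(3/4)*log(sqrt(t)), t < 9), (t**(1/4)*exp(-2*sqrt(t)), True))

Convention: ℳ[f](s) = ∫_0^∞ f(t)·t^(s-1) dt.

undo the power substitution: t**2 on [0, 2); t**(3/2)*log(t) on [2, 3); sqrt(t)*exp(-2*t) on [3, ∞)
the shared t-power comes off first: t**(3/2) on [0, 2); t*log(t) on [2, 3); exp(-2*t) on [3, ∞)
linearity at 4, 9 turns ℳ[f](s) into 3 summed integrals
segment [0, 4) carries t; integrate it
[4, 9) adds the kernel integral of t**(3/4)*log(sqrt(t))
for t in [9, ∞): the term is ∫ t**(1/4)*exp(-2*sqrt(t))·t^(s-1)

6**(1/2 - 2*s)*(-4*12**(2*s + 1/2)*(s + 1)*(4*s + 1)*log(2) - 8*12**(2*s + 1/2)*(s + 1)*log(2) + 8*12**(2*s + 1/2)*(s + 1) + 12**(2*s + 1/2)*sqrt(2)*(16*s + (4*s + 1)**2 + 8) + 6*18**(2*s + 1/2)*(s + 1)*(4*s + 1)*log(3) - 12*18**(2*s + 1/2)*(s + 1) + 12*18**(2*s + 1/2)*(s + 1)*log(3) + 3**(2*s + 1/2)*(s + 1)*(16*s + (4*s + 1)**2 + 8)*uppergamma(2*s + 1/2, 6))/(3*(s + 1)*(16*s + (4*s + 1)**2 + 8))
  Re(s) > -1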